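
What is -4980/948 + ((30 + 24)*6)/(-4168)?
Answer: -438829/82318 ≈ -5.3309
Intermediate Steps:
-4980/948 + ((30 + 24)*6)/(-4168) = -4980*1/948 + (54*6)*(-1/4168) = -415/79 + 324*(-1/4168) = -415/79 - 81/1042 = -438829/82318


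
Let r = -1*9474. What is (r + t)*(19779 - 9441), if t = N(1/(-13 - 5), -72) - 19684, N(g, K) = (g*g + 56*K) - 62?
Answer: -18562993781/54 ≈ -3.4376e+8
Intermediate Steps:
r = -9474
N(g, K) = -62 + g**2 + 56*K (N(g, K) = (g**2 + 56*K) - 62 = -62 + g**2 + 56*K)
t = -7704071/324 (t = (-62 + (1/(-13 - 5))**2 + 56*(-72)) - 19684 = (-62 + (1/(-18))**2 - 4032) - 19684 = (-62 + (-1/18)**2 - 4032) - 19684 = (-62 + 1/324 - 4032) - 19684 = -1326455/324 - 19684 = -7704071/324 ≈ -23778.)
(r + t)*(19779 - 9441) = (-9474 - 7704071/324)*(19779 - 9441) = -10773647/324*10338 = -18562993781/54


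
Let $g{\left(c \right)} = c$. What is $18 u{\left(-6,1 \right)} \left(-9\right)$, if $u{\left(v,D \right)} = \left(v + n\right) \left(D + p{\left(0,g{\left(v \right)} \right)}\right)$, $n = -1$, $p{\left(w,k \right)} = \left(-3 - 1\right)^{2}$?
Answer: $19278$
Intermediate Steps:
$p{\left(w,k \right)} = 16$ ($p{\left(w,k \right)} = \left(-4\right)^{2} = 16$)
$u{\left(v,D \right)} = \left(-1 + v\right) \left(16 + D\right)$ ($u{\left(v,D \right)} = \left(v - 1\right) \left(D + 16\right) = \left(-1 + v\right) \left(16 + D\right)$)
$18 u{\left(-6,1 \right)} \left(-9\right) = 18 \left(-16 - 1 + 16 \left(-6\right) + 1 \left(-6\right)\right) \left(-9\right) = 18 \left(-16 - 1 - 96 - 6\right) \left(-9\right) = 18 \left(-119\right) \left(-9\right) = \left(-2142\right) \left(-9\right) = 19278$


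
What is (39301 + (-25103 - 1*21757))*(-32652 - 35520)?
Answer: 515312148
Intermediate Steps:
(39301 + (-25103 - 1*21757))*(-32652 - 35520) = (39301 + (-25103 - 21757))*(-68172) = (39301 - 46860)*(-68172) = -7559*(-68172) = 515312148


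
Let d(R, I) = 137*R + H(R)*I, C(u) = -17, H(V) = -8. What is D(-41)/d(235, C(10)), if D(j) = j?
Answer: -41/32331 ≈ -0.0012681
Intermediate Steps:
d(R, I) = -8*I + 137*R (d(R, I) = 137*R - 8*I = -8*I + 137*R)
D(-41)/d(235, C(10)) = -41/(-8*(-17) + 137*235) = -41/(136 + 32195) = -41/32331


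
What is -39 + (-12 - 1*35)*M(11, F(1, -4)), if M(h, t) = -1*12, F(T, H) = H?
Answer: 525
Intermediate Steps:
M(h, t) = -12
-39 + (-12 - 1*35)*M(11, F(1, -4)) = -39 + (-12 - 1*35)*(-12) = -39 + (-12 - 35)*(-12) = -39 - 47*(-12) = -39 + 564 = 525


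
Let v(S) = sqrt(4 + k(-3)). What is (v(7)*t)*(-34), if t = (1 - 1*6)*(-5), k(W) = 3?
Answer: -850*sqrt(7) ≈ -2248.9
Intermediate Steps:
t = 25 (t = (1 - 6)*(-5) = -5*(-5) = 25)
v(S) = sqrt(7) (v(S) = sqrt(4 + 3) = sqrt(7))
(v(7)*t)*(-34) = (sqrt(7)*25)*(-34) = (25*sqrt(7))*(-34) = -850*sqrt(7)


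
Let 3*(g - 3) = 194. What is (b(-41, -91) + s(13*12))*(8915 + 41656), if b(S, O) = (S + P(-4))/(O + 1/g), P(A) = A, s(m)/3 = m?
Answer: 87519133449/3694 ≈ 2.3692e+7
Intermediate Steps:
s(m) = 3*m
g = 203/3 (g = 3 + (⅓)*194 = 3 + 194/3 = 203/3 ≈ 67.667)
b(S, O) = (-4 + S)/(3/203 + O) (b(S, O) = (S - 4)/(O + 1/(203/3)) = (-4 + S)/(O + 3/203) = (-4 + S)/(3/203 + O))
(b(-41, -91) + s(13*12))*(8915 + 41656) = (203*(-4 - 41)/(3 + 203*(-91)) + 3*(13*12))*(8915 + 41656) = (203*(-45)/(3 - 18473) + 3*156)*50571 = (203*(-45)/(-18470) + 468)*50571 = (203*(-1/18470)*(-45) + 468)*50571 = (1827/3694 + 468)*50571 = (1730619/3694)*50571 = 87519133449/3694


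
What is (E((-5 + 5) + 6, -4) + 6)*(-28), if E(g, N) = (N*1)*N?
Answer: -616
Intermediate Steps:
E(g, N) = N² (E(g, N) = N*N = N²)
(E((-5 + 5) + 6, -4) + 6)*(-28) = ((-4)² + 6)*(-28) = (16 + 6)*(-28) = 22*(-28) = -616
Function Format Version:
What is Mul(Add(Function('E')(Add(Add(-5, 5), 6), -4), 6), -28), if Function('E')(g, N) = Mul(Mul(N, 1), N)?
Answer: -616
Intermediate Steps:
Function('E')(g, N) = Pow(N, 2) (Function('E')(g, N) = Mul(N, N) = Pow(N, 2))
Mul(Add(Function('E')(Add(Add(-5, 5), 6), -4), 6), -28) = Mul(Add(Pow(-4, 2), 6), -28) = Mul(Add(16, 6), -28) = Mul(22, -28) = -616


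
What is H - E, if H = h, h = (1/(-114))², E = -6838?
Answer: 88866649/12996 ≈ 6838.0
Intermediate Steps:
h = 1/12996 (h = (-1/114)² = 1/12996 ≈ 7.6947e-5)
H = 1/12996 ≈ 7.6947e-5
H - E = 1/12996 - 1*(-6838) = 1/12996 + 6838 = 88866649/12996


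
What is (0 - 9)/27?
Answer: -⅓ ≈ -0.33333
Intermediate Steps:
(0 - 9)/27 = -9*1/27 = -⅓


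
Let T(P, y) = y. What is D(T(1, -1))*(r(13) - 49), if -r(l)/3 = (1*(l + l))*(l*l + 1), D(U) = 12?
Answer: -159708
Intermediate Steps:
r(l) = -6*l*(1 + l²) (r(l) = -3*1*(l + l)*(l*l + 1) = -3*1*(2*l)*(l² + 1) = -3*2*l*(1 + l²) = -6*l*(1 + l²))
D(T(1, -1))*(r(13) - 49) = 12*(-6*13*(1 + 13²) - 49) = 12*(-6*13*(1 + 169) - 49) = 12*(-6*13*170 - 49) = 12*(-13260 - 49) = 12*(-13309) = -159708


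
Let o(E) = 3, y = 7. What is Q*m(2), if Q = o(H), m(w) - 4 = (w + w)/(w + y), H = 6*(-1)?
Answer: 40/3 ≈ 13.333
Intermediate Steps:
H = -6
m(w) = 4 + 2*w/(7 + w) (m(w) = 4 + (w + w)/(w + 7) = 4 + (2*w)/(7 + w) = 4 + 2*w/(7 + w))
Q = 3
Q*m(2) = 3*(2*(14 + 3*2)/(7 + 2)) = 3*(2*(14 + 6)/9) = 3*(2*(⅑)*20) = 3*(40/9) = 40/3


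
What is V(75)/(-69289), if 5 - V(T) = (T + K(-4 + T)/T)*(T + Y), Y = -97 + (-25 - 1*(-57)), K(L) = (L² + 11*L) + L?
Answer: 22961/1039335 ≈ 0.022092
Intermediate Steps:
K(L) = L² + 12*L
Y = -65 (Y = -97 + (-25 + 57) = -97 + 32 = -65)
V(T) = 5 - (-65 + T)*(T + (-4 + T)*(8 + T)/T) (V(T) = 5 - (T + ((-4 + T)*(12 + (-4 + T)))/T)*(T - 65) = 5 - (T + ((-4 + T)*(8 + T))/T)*(-65 + T) = 5 - (T + (-4 + T)*(8 + T)/T)*(-65 + T) = 5 - (-65 + T)*(T + (-4 + T)*(8 + T)/T))
V(75)/(-69289) = (297 - 2080/75 - 2*75² + 126*75)/(-69289) = (297 - 2080*1/75 - 2*5625 + 9450)*(-1/69289) = (297 - 416/15 - 11250 + 9450)*(-1/69289) = -22961/15*(-1/69289) = 22961/1039335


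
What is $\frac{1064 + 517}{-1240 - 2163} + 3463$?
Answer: $\frac{11783008}{3403} \approx 3462.5$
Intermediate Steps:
$\frac{1064 + 517}{-1240 - 2163} + 3463 = \frac{1581}{-3403} + 3463 = 1581 \left(- \frac{1}{3403}\right) + 3463 = - \frac{1581}{3403} + 3463 = \frac{11783008}{3403}$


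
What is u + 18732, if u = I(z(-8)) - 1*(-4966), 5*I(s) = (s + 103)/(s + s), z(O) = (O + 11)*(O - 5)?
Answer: 4621078/195 ≈ 23698.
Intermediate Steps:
z(O) = (-5 + O)*(11 + O) (z(O) = (11 + O)*(-5 + O) = (-5 + O)*(11 + O))
I(s) = (103 + s)/(10*s) (I(s) = ((s + 103)/(s + s))/5 = ((103 + s)/((2*s)))/5 = ((103 + s)*(1/(2*s)))/5 = ((103 + s)/(2*s))/5 = (103 + s)/(10*s))
u = 968338/195 (u = (103 + (-55 + (-8)² + 6*(-8)))/(10*(-55 + (-8)² + 6*(-8))) - 1*(-4966) = (103 + (-55 + 64 - 48))/(10*(-55 + 64 - 48)) + 4966 = (⅒)*(103 - 39)/(-39) + 4966 = (⅒)*(-1/39)*64 + 4966 = -32/195 + 4966 = 968338/195 ≈ 4965.8)
u + 18732 = 968338/195 + 18732 = 4621078/195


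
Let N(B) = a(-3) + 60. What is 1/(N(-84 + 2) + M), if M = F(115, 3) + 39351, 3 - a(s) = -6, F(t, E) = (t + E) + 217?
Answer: 1/39755 ≈ 2.5154e-5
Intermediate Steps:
F(t, E) = 217 + E + t (F(t, E) = (E + t) + 217 = 217 + E + t)
a(s) = 9 (a(s) = 3 - 1*(-6) = 3 + 6 = 9)
M = 39686 (M = (217 + 3 + 115) + 39351 = 335 + 39351 = 39686)
N(B) = 69 (N(B) = 9 + 60 = 69)
1/(N(-84 + 2) + M) = 1/(69 + 39686) = 1/39755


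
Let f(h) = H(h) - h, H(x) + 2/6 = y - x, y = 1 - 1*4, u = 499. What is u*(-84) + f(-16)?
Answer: -125662/3 ≈ -41887.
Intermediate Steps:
y = -3 (y = 1 - 4 = -3)
H(x) = -10/3 - x (H(x) = -⅓ + (-3 - x) = -10/3 - x)
f(h) = -10/3 - 2*h (f(h) = (-10/3 - h) - h = -10/3 - 2*h)
u*(-84) + f(-16) = 499*(-84) + (-10/3 - 2*(-16)) = -41916 + (-10/3 + 32) = -41916 + 86/3 = -125662/3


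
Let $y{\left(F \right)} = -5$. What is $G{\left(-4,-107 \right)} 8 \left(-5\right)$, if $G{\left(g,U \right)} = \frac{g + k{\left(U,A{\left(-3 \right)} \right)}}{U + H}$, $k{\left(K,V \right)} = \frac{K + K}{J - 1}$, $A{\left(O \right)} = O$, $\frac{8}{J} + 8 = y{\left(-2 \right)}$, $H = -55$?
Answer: $\frac{53960}{1701} \approx 31.723$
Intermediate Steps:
$J = - \frac{8}{13}$ ($J = \frac{8}{-8 - 5} = \frac{8}{-13} = 8 \left(- \frac{1}{13}\right) = - \frac{8}{13} \approx -0.61539$)
$k{\left(K,V \right)} = - \frac{26 K}{21}$ ($k{\left(K,V \right)} = \frac{K + K}{- \frac{8}{13} - 1} = \frac{2 K}{- \frac{21}{13}} = 2 K \left(- \frac{13}{21}\right) = - \frac{26 K}{21}$)
$G{\left(g,U \right)} = \frac{g - \frac{26 U}{21}}{-55 + U}$ ($G{\left(g,U \right)} = \frac{g - \frac{26 U}{21}}{U - 55} = \frac{g - \frac{26 U}{21}}{-55 + U}$)
$G{\left(-4,-107 \right)} 8 \left(-5\right) = \frac{-4 - - \frac{2782}{21}}{-55 - 107} \cdot 8 \left(-5\right) = \frac{-4 + \frac{2782}{21}}{-162} \left(-40\right) = \left(- \frac{1}{162}\right) \frac{2698}{21} \left(-40\right) = \left(- \frac{1349}{1701}\right) \left(-40\right) = \frac{53960}{1701}$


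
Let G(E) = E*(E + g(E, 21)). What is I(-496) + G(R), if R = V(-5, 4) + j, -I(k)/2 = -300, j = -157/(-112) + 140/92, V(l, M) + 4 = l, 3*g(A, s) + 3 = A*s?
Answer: 747739875/829472 ≈ 901.46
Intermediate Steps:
g(A, s) = -1 + A*s/3 (g(A, s) = -1 + (A*s)/3 = -1 + A*s/3)
V(l, M) = -4 + l
j = 7531/2576 (j = -157*(-1/112) + 140*(1/92) = 157/112 + 35/23 = 7531/2576 ≈ 2.9235)
I(k) = 600 (I(k) = -2*(-300) = 600)
R = -15653/2576 (R = (-4 - 5) + 7531/2576 = -9 + 7531/2576 = -15653/2576 ≈ -6.0765)
G(E) = E*(-1 + 8*E) (G(E) = E*(E + (-1 + (⅓)*E*21)) = E*(E + (-1 + 7*E)) = E*(-1 + 8*E))
I(-496) + G(R) = 600 - 15653*(-1 + 8*(-15653/2576))/2576 = 600 - 15653*(-1 - 15653/322)/2576 = 600 - 15653/2576*(-15975/322) = 600 + 250056675/829472 = 747739875/829472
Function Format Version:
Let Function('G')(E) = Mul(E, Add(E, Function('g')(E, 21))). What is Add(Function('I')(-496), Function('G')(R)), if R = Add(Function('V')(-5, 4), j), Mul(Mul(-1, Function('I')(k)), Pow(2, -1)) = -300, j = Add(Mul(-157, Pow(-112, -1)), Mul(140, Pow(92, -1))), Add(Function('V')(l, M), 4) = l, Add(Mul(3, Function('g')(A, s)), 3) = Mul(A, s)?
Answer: Rational(747739875, 829472) ≈ 901.46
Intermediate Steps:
Function('g')(A, s) = Add(-1, Mul(Rational(1, 3), A, s)) (Function('g')(A, s) = Add(-1, Mul(Rational(1, 3), Mul(A, s))) = Add(-1, Mul(Rational(1, 3), A, s)))
Function('V')(l, M) = Add(-4, l)
j = Rational(7531, 2576) (j = Add(Mul(-157, Rational(-1, 112)), Mul(140, Rational(1, 92))) = Add(Rational(157, 112), Rational(35, 23)) = Rational(7531, 2576) ≈ 2.9235)
Function('I')(k) = 600 (Function('I')(k) = Mul(-2, -300) = 600)
R = Rational(-15653, 2576) (R = Add(Add(-4, -5), Rational(7531, 2576)) = Add(-9, Rational(7531, 2576)) = Rational(-15653, 2576) ≈ -6.0765)
Function('G')(E) = Mul(E, Add(-1, Mul(8, E))) (Function('G')(E) = Mul(E, Add(E, Add(-1, Mul(Rational(1, 3), E, 21)))) = Mul(E, Add(E, Add(-1, Mul(7, E)))) = Mul(E, Add(-1, Mul(8, E))))
Add(Function('I')(-496), Function('G')(R)) = Add(600, Mul(Rational(-15653, 2576), Add(-1, Mul(8, Rational(-15653, 2576))))) = Add(600, Mul(Rational(-15653, 2576), Add(-1, Rational(-15653, 322)))) = Add(600, Mul(Rational(-15653, 2576), Rational(-15975, 322))) = Add(600, Rational(250056675, 829472)) = Rational(747739875, 829472)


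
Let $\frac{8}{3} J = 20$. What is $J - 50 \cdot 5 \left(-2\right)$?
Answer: $\frac{1015}{2} \approx 507.5$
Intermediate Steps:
$J = \frac{15}{2}$ ($J = \frac{3}{8} \cdot 20 = \frac{15}{2} \approx 7.5$)
$J - 50 \cdot 5 \left(-2\right) = \frac{15}{2} - 50 \cdot 5 \left(-2\right) = \frac{15}{2} - -500 = \frac{15}{2} + 500 = \frac{1015}{2}$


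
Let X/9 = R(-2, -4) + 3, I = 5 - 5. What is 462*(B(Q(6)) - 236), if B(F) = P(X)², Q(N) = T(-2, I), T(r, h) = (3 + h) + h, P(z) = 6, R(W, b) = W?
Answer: -92400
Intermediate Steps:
I = 0
X = 9 (X = 9*(-2 + 3) = 9*1 = 9)
T(r, h) = 3 + 2*h
Q(N) = 3 (Q(N) = 3 + 2*0 = 3 + 0 = 3)
B(F) = 36 (B(F) = 6² = 36)
462*(B(Q(6)) - 236) = 462*(36 - 236) = 462*(-200) = -92400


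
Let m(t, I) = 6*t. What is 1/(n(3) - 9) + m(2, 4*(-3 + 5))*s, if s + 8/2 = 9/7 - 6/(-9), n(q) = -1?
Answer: -1727/70 ≈ -24.671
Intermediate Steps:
s = -43/21 (s = -4 + (9/7 - 6/(-9)) = -4 + (9*(⅐) - 6*(-⅑)) = -4 + (9/7 + ⅔) = -4 + 41/21 = -43/21 ≈ -2.0476)
1/(n(3) - 9) + m(2, 4*(-3 + 5))*s = 1/(-1 - 9) + (6*2)*(-43/21) = 1/(-10) + 12*(-43/21) = -⅒ - 172/7 = -1727/70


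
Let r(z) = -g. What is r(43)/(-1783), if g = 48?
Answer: 48/1783 ≈ 0.026921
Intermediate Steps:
r(z) = -48 (r(z) = -1*48 = -48)
r(43)/(-1783) = -48/(-1783) = -48*(-1/1783) = 48/1783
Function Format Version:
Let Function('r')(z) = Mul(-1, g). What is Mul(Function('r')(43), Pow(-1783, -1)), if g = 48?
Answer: Rational(48, 1783) ≈ 0.026921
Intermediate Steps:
Function('r')(z) = -48 (Function('r')(z) = Mul(-1, 48) = -48)
Mul(Function('r')(43), Pow(-1783, -1)) = Mul(-48, Pow(-1783, -1)) = Mul(-48, Rational(-1, 1783)) = Rational(48, 1783)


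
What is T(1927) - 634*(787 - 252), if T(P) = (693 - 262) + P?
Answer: -336832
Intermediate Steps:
T(P) = 431 + P
T(1927) - 634*(787 - 252) = (431 + 1927) - 634*(787 - 252) = 2358 - 634*535 = 2358 - 1*339190 = 2358 - 339190 = -336832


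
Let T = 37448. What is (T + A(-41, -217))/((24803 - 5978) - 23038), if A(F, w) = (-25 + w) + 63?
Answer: -37269/4213 ≈ -8.8462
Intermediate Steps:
A(F, w) = 38 + w
(T + A(-41, -217))/((24803 - 5978) - 23038) = (37448 + (38 - 217))/((24803 - 5978) - 23038) = (37448 - 179)/(18825 - 23038) = 37269/(-4213) = 37269*(-1/4213) = -37269/4213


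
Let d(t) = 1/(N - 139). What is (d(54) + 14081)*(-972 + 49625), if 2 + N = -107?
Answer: 169900508811/248 ≈ 6.8508e+8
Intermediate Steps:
N = -109 (N = -2 - 107 = -109)
d(t) = -1/248 (d(t) = 1/(-109 - 139) = 1/(-248) = -1/248)
(d(54) + 14081)*(-972 + 49625) = (-1/248 + 14081)*(-972 + 49625) = (3492087/248)*48653 = 169900508811/248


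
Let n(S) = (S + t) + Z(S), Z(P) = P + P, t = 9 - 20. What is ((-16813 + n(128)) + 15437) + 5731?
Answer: 4728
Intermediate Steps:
t = -11
Z(P) = 2*P
n(S) = -11 + 3*S (n(S) = (S - 11) + 2*S = (-11 + S) + 2*S = -11 + 3*S)
((-16813 + n(128)) + 15437) + 5731 = ((-16813 + (-11 + 3*128)) + 15437) + 5731 = ((-16813 + (-11 + 384)) + 15437) + 5731 = ((-16813 + 373) + 15437) + 5731 = (-16440 + 15437) + 5731 = -1003 + 5731 = 4728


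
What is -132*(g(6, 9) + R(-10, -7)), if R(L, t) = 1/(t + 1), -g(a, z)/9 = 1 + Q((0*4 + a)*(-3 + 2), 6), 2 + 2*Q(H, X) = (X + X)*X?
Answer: 42790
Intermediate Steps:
Q(H, X) = -1 + X² (Q(H, X) = -1 + ((X + X)*X)/2 = -1 + ((2*X)*X)/2 = -1 + (2*X²)/2 = -1 + X²)
g(a, z) = -324 (g(a, z) = -9*(1 + (-1 + 6²)) = -9*(1 + (-1 + 36)) = -9*(1 + 35) = -9*36 = -324)
R(L, t) = 1/(1 + t)
-132*(g(6, 9) + R(-10, -7)) = -132*(-324 + 1/(1 - 7)) = -132*(-324 + 1/(-6)) = -132*(-324 - ⅙) = -132*(-1945/6) = 42790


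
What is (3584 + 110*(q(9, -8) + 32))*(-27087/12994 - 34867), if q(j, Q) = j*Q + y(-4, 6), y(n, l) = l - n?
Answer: -64338621670/6497 ≈ -9.9028e+6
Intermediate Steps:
q(j, Q) = 10 + Q*j (q(j, Q) = j*Q + (6 - 1*(-4)) = Q*j + (6 + 4) = Q*j + 10 = 10 + Q*j)
(3584 + 110*(q(9, -8) + 32))*(-27087/12994 - 34867) = (3584 + 110*((10 - 8*9) + 32))*(-27087/12994 - 34867) = (3584 + 110*((10 - 72) + 32))*(-27087*1/12994 - 34867) = (3584 + 110*(-62 + 32))*(-27087/12994 - 34867) = (3584 + 110*(-30))*(-453088885/12994) = (3584 - 3300)*(-453088885/12994) = 284*(-453088885/12994) = -64338621670/6497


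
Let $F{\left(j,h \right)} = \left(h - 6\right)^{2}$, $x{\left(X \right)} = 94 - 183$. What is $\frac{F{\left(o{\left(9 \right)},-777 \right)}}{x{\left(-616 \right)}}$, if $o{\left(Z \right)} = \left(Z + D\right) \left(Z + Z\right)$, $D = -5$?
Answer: $- \frac{613089}{89} \approx -6888.6$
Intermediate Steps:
$o{\left(Z \right)} = 2 Z \left(-5 + Z\right)$ ($o{\left(Z \right)} = \left(Z - 5\right) \left(Z + Z\right) = \left(-5 + Z\right) 2 Z = 2 Z \left(-5 + Z\right)$)
$x{\left(X \right)} = -89$
$F{\left(j,h \right)} = \left(-6 + h\right)^{2}$
$\frac{F{\left(o{\left(9 \right)},-777 \right)}}{x{\left(-616 \right)}} = \frac{\left(-6 - 777\right)^{2}}{-89} = \left(-783\right)^{2} \left(- \frac{1}{89}\right) = 613089 \left(- \frac{1}{89}\right) = - \frac{613089}{89}$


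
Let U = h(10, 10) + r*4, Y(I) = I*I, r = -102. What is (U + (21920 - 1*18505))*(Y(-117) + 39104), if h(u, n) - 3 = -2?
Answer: 158801344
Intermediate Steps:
h(u, n) = 1 (h(u, n) = 3 - 2 = 1)
Y(I) = I²
U = -407 (U = 1 - 102*4 = 1 - 408 = -407)
(U + (21920 - 1*18505))*(Y(-117) + 39104) = (-407 + (21920 - 1*18505))*((-117)² + 39104) = (-407 + (21920 - 18505))*(13689 + 39104) = (-407 + 3415)*52793 = 3008*52793 = 158801344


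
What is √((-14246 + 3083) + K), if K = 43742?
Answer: √32579 ≈ 180.50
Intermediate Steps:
√((-14246 + 3083) + K) = √((-14246 + 3083) + 43742) = √(-11163 + 43742) = √32579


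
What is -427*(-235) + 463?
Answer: 100808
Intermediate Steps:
-427*(-235) + 463 = 100345 + 463 = 100808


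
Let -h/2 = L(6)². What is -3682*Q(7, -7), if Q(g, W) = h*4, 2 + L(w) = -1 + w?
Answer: 265104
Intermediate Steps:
L(w) = -3 + w (L(w) = -2 + (-1 + w) = -3 + w)
h = -18 (h = -2*(-3 + 6)² = -2*3² = -2*9 = -18)
Q(g, W) = -72 (Q(g, W) = -18*4 = -72)
-3682*Q(7, -7) = -3682*(-72) = 265104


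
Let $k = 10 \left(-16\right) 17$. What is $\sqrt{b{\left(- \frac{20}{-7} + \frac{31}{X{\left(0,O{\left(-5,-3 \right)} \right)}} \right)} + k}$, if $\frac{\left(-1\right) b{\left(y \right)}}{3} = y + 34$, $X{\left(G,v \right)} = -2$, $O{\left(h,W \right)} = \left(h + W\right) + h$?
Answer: $\frac{i \sqrt{545678}}{14} \approx 52.764 i$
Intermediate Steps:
$O{\left(h,W \right)} = W + 2 h$ ($O{\left(h,W \right)} = \left(W + h\right) + h = W + 2 h$)
$b{\left(y \right)} = -102 - 3 y$ ($b{\left(y \right)} = - 3 \left(y + 34\right) = - 3 \left(34 + y\right) = -102 - 3 y$)
$k = -2720$ ($k = \left(-160\right) 17 = -2720$)
$\sqrt{b{\left(- \frac{20}{-7} + \frac{31}{X{\left(0,O{\left(-5,-3 \right)} \right)}} \right)} + k} = \sqrt{\left(-102 - 3 \left(- \frac{20}{-7} + \frac{31}{-2}\right)\right) - 2720} = \sqrt{\left(-102 - 3 \left(\left(-20\right) \left(- \frac{1}{7}\right) + 31 \left(- \frac{1}{2}\right)\right)\right) - 2720} = \sqrt{\left(-102 - 3 \left(\frac{20}{7} - \frac{31}{2}\right)\right) - 2720} = \sqrt{\left(-102 - - \frac{531}{14}\right) - 2720} = \sqrt{\left(-102 + \frac{531}{14}\right) - 2720} = \sqrt{- \frac{897}{14} - 2720} = \sqrt{- \frac{38977}{14}} = \frac{i \sqrt{545678}}{14}$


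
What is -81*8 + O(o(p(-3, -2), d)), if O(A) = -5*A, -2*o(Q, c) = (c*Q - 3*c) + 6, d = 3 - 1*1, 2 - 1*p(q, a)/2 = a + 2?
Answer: -628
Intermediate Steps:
p(q, a) = -2*a (p(q, a) = 4 - 2*(a + 2) = 4 - 2*(2 + a) = 4 + (-4 - 2*a) = -2*a)
d = 2 (d = 3 - 1 = 2)
o(Q, c) = -3 + 3*c/2 - Q*c/2 (o(Q, c) = -((c*Q - 3*c) + 6)/2 = -((Q*c - 3*c) + 6)/2 = -((-3*c + Q*c) + 6)/2 = -(6 - 3*c + Q*c)/2 = -3 + 3*c/2 - Q*c/2)
-81*8 + O(o(p(-3, -2), d)) = -81*8 - 5*(-3 + (3/2)*2 - ½*(-2*(-2))*2) = -648 - 5*(-3 + 3 - ½*4*2) = -648 - 5*(-3 + 3 - 4) = -648 - 5*(-4) = -648 + 20 = -628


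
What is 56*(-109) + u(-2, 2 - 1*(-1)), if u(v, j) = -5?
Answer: -6109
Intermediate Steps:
56*(-109) + u(-2, 2 - 1*(-1)) = 56*(-109) - 5 = -6104 - 5 = -6109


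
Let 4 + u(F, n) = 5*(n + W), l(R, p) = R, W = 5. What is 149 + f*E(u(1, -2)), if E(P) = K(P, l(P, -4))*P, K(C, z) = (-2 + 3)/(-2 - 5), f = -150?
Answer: 2693/7 ≈ 384.71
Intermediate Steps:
u(F, n) = 21 + 5*n (u(F, n) = -4 + 5*(n + 5) = -4 + 5*(5 + n) = -4 + (25 + 5*n) = 21 + 5*n)
K(C, z) = -1/7 (K(C, z) = 1/(-7) = 1*(-1/7) = -1/7)
E(P) = -P/7
149 + f*E(u(1, -2)) = 149 - (-150)*(21 + 5*(-2))/7 = 149 - (-150)*(21 - 10)/7 = 149 - (-150)*11/7 = 149 - 150*(-11/7) = 149 + 1650/7 = 2693/7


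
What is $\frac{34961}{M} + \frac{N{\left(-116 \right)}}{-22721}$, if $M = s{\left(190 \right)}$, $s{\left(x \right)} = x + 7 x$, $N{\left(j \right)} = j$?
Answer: $\frac{794525201}{34535920} \approx 23.006$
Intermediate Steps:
$s{\left(x \right)} = 8 x$
$M = 1520$ ($M = 8 \cdot 190 = 1520$)
$\frac{34961}{M} + \frac{N{\left(-116 \right)}}{-22721} = \frac{34961}{1520} - \frac{116}{-22721} = 34961 \cdot \frac{1}{1520} - - \frac{116}{22721} = \frac{34961}{1520} + \frac{116}{22721} = \frac{794525201}{34535920}$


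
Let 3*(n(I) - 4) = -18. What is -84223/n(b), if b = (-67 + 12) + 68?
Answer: 84223/2 ≈ 42112.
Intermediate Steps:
b = 13 (b = -55 + 68 = 13)
n(I) = -2 (n(I) = 4 + (1/3)*(-18) = 4 - 6 = -2)
-84223/n(b) = -84223/(-2) = -84223*(-1/2) = 84223/2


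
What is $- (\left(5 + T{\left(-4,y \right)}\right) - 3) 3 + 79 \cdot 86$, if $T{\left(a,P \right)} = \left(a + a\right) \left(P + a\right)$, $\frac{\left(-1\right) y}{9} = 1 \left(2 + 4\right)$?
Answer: $5396$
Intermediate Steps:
$y = -54$ ($y = - 9 \cdot 1 \left(2 + 4\right) = - 9 \cdot 1 \cdot 6 = \left(-9\right) 6 = -54$)
$T{\left(a,P \right)} = 2 a \left(P + a\right)$
$- (\left(5 + T{\left(-4,y \right)}\right) - 3) 3 + 79 \cdot 86 = - (\left(5 + 2 \left(-4\right) \left(-54 - 4\right)\right) - 3) 3 + 79 \cdot 86 = - (\left(5 + 2 \left(-4\right) \left(-58\right)\right) - 3) 3 + 6794 = - (\left(5 + 464\right) - 3) 3 + 6794 = - (469 - 3) 3 + 6794 = \left(-1\right) 466 \cdot 3 + 6794 = \left(-466\right) 3 + 6794 = -1398 + 6794 = 5396$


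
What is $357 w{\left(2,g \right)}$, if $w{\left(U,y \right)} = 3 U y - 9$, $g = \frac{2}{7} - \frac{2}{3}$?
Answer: $-4029$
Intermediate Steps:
$g = - \frac{8}{21}$ ($g = 2 \cdot \frac{1}{7} - \frac{2}{3} = \frac{2}{7} - \frac{2}{3} = - \frac{8}{21} \approx -0.38095$)
$w{\left(U,y \right)} = -9 + 3 U y$ ($w{\left(U,y \right)} = 3 U y - 9 = -9 + 3 U y$)
$357 w{\left(2,g \right)} = 357 \left(-9 + 3 \cdot 2 \left(- \frac{8}{21}\right)\right) = 357 \left(-9 - \frac{16}{7}\right) = 357 \left(- \frac{79}{7}\right) = -4029$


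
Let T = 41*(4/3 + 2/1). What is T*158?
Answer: 64780/3 ≈ 21593.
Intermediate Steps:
T = 410/3 (T = 41*(4*(⅓) + 2*1) = 41*(4/3 + 2) = 41*(10/3) = 410/3 ≈ 136.67)
T*158 = (410/3)*158 = 64780/3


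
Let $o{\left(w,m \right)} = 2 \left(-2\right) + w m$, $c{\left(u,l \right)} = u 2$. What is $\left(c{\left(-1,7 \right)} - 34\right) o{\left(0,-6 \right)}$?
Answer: $144$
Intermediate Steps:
$c{\left(u,l \right)} = 2 u$
$o{\left(w,m \right)} = -4 + m w$
$\left(c{\left(-1,7 \right)} - 34\right) o{\left(0,-6 \right)} = \left(2 \left(-1\right) - 34\right) \left(-4 - 0\right) = \left(-2 - 34\right) \left(-4 + 0\right) = \left(-2 - 34\right) \left(-4\right) = \left(-36\right) \left(-4\right) = 144$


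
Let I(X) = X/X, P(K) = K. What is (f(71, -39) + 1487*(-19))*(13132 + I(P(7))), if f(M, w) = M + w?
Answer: -370626393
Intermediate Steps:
I(X) = 1
(f(71, -39) + 1487*(-19))*(13132 + I(P(7))) = ((71 - 39) + 1487*(-19))*(13132 + 1) = (32 - 28253)*13133 = -28221*13133 = -370626393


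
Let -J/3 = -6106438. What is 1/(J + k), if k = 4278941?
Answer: 1/22598255 ≈ 4.4251e-8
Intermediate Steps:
J = 18319314 (J = -3*(-6106438) = 18319314)
1/(J + k) = 1/(18319314 + 4278941) = 1/22598255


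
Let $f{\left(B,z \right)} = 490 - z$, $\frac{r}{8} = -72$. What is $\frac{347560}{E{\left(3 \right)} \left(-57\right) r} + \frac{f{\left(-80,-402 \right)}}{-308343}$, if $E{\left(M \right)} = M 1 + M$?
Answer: $\frac{4457999009}{2530879344} \approx 1.7614$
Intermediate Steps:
$r = -576$ ($r = 8 \left(-72\right) = -576$)
$E{\left(M \right)} = 2 M$ ($E{\left(M \right)} = M + M = 2 M$)
$\frac{347560}{E{\left(3 \right)} \left(-57\right) r} + \frac{f{\left(-80,-402 \right)}}{-308343} = \frac{347560}{2 \cdot 3 \left(-57\right) \left(-576\right)} + \frac{490 - -402}{-308343} = \frac{347560}{6 \left(-57\right) \left(-576\right)} + \left(490 + 402\right) \left(- \frac{1}{308343}\right) = \frac{347560}{\left(-342\right) \left(-576\right)} + 892 \left(- \frac{1}{308343}\right) = \frac{347560}{196992} - \frac{892}{308343} = 347560 \cdot \frac{1}{196992} - \frac{892}{308343} = \frac{43445}{24624} - \frac{892}{308343} = \frac{4457999009}{2530879344}$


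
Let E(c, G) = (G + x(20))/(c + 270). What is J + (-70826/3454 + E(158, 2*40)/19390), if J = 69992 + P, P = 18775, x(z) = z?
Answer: 63596780028051/716611742 ≈ 88747.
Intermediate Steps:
E(c, G) = (20 + G)/(270 + c) (E(c, G) = (G + 20)/(c + 270) = (20 + G)/(270 + c))
J = 88767 (J = 69992 + 18775 = 88767)
J + (-70826/3454 + E(158, 2*40)/19390) = 88767 + (-70826/3454 + ((20 + 2*40)/(270 + 158))/19390) = 88767 + (-70826*1/3454 + ((20 + 80)/428)*(1/19390)) = 88767 + (-35413/1727 + ((1/428)*100)*(1/19390)) = 88767 + (-35413/1727 + (25/107)*(1/19390)) = 88767 + (-35413/1727 + 5/414946) = 88767 - 14694474063/716611742 = 63596780028051/716611742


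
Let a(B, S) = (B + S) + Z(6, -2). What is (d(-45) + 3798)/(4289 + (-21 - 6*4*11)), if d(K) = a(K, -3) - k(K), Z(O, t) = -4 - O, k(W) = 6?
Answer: 1867/2002 ≈ 0.93257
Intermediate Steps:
a(B, S) = -10 + B + S (a(B, S) = (B + S) + (-4 - 1*6) = (B + S) + (-4 - 6) = (B + S) - 10 = -10 + B + S)
d(K) = -19 + K (d(K) = (-10 + K - 3) - 1*6 = (-13 + K) - 6 = -19 + K)
(d(-45) + 3798)/(4289 + (-21 - 6*4*11)) = ((-19 - 45) + 3798)/(4289 + (-21 - 6*4*11)) = (-64 + 3798)/(4289 + (-21 - 24*11)) = 3734/(4289 + (-21 - 264)) = 3734/(4289 - 285) = 3734/4004 = 3734*(1/4004) = 1867/2002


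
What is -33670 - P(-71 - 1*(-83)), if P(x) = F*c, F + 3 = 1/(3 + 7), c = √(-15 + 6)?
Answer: -33670 + 87*I/10 ≈ -33670.0 + 8.7*I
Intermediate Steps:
c = 3*I (c = √(-9) = 3*I ≈ 3.0*I)
F = -29/10 (F = -3 + 1/(3 + 7) = -3 + 1/10 = -3 + ⅒ = -29/10 ≈ -2.9000)
P(x) = -87*I/10
-33670 - P(-71 - 1*(-83)) = -33670 - (-87)*I/10 = -33670 + 87*I/10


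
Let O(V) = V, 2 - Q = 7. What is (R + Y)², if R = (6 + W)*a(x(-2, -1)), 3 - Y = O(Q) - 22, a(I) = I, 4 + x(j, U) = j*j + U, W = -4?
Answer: 784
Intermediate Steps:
Q = -5 (Q = 2 - 1*7 = 2 - 7 = -5)
x(j, U) = -4 + U + j² (x(j, U) = -4 + (j*j + U) = -4 + (j² + U) = -4 + (U + j²) = -4 + U + j²)
Y = 30 (Y = 3 - (-5 - 22) = 3 - 1*(-27) = 3 + 27 = 30)
R = -2 (R = (6 - 4)*(-4 - 1 + (-2)²) = 2*(-4 - 1 + 4) = 2*(-1) = -2)
(R + Y)² = (-2 + 30)² = 28² = 784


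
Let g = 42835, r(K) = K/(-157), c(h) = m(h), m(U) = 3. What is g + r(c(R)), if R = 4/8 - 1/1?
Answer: 6725092/157 ≈ 42835.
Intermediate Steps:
R = -½ (R = 4*(⅛) - 1*1 = ½ - 1 = -½ ≈ -0.50000)
c(h) = 3
r(K) = -K/157 (r(K) = K*(-1/157) = -K/157)
g + r(c(R)) = 42835 - 1/157*3 = 42835 - 3/157 = 6725092/157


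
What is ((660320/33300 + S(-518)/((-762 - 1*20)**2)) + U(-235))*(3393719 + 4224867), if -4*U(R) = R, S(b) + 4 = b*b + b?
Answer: 306474687440737777/509093730 ≈ 6.0200e+8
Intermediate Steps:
S(b) = -4 + b + b**2 (S(b) = -4 + (b*b + b) = -4 + (b**2 + b) = -4 + (b + b**2) = -4 + b + b**2)
U(R) = -R/4
((660320/33300 + S(-518)/((-762 - 1*20)**2)) + U(-235))*(3393719 + 4224867) = ((660320/33300 + (-4 - 518 + (-518)**2)/((-762 - 1*20)**2)) - 1/4*(-235))*(3393719 + 4224867) = ((660320*(1/33300) + (-4 - 518 + 268324)/((-762 - 20)**2)) + 235/4)*7618586 = ((33016/1665 + 267802/((-782)**2)) + 235/4)*7618586 = ((33016/1665 + 267802/611524) + 235/4)*7618586 = ((33016/1665 + 267802*(1/611524)) + 235/4)*7618586 = ((33016/1665 + 133901/305762) + 235/4)*7618586 = (10317983357/509093730 + 235/4)*7618586 = (80454479989/1018187460)*7618586 = 306474687440737777/509093730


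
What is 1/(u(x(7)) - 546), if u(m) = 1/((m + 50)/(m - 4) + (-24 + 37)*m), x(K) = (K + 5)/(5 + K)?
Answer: -4/2185 ≈ -0.0018307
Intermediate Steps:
x(K) = 1 (x(K) = (5 + K)/(5 + K) = 1)
u(m) = 1/(13*m + (50 + m)/(-4 + m)) (u(m) = 1/((50 + m)/(-4 + m) + 13*m) = 1/(13*m + (50 + m)/(-4 + m)))
1/(u(x(7)) - 546) = 1/((-4 + 1)/(50 - 51*1 + 13*1²) - 546) = 1/(-3/(50 - 51 + 13*1) - 546) = 1/(-3/(50 - 51 + 13) - 546) = 1/(-3/12 - 546) = 1/((1/12)*(-3) - 546) = 1/(-¼ - 546) = 1/(-2185/4) = -4/2185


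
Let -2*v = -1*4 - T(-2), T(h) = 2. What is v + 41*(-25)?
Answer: -1022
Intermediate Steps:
v = 3 (v = -(-1*4 - 1*2)/2 = -(-4 - 2)/2 = -1/2*(-6) = 3)
v + 41*(-25) = 3 + 41*(-25) = 3 - 1025 = -1022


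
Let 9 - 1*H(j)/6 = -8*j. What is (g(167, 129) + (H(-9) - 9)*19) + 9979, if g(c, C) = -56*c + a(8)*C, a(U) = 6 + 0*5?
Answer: -5952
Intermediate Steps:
a(U) = 6 (a(U) = 6 + 0 = 6)
H(j) = 54 + 48*j (H(j) = 54 - (-48)*j = 54 + 48*j)
g(c, C) = -56*c + 6*C
(g(167, 129) + (H(-9) - 9)*19) + 9979 = ((-56*167 + 6*129) + ((54 + 48*(-9)) - 9)*19) + 9979 = ((-9352 + 774) + ((54 - 432) - 9)*19) + 9979 = (-8578 + (-378 - 9)*19) + 9979 = (-8578 - 387*19) + 9979 = (-8578 - 7353) + 9979 = -15931 + 9979 = -5952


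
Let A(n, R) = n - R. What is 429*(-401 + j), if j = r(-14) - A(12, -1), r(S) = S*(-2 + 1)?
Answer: -171600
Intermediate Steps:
r(S) = -S (r(S) = S*(-1) = -S)
j = 1 (j = -1*(-14) - (12 - 1*(-1)) = 14 - (12 + 1) = 14 - 1*13 = 14 - 13 = 1)
429*(-401 + j) = 429*(-401 + 1) = 429*(-400) = -171600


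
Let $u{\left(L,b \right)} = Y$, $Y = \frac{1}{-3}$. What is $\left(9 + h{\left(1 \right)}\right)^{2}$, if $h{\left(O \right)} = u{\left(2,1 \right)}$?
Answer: $\frac{676}{9} \approx 75.111$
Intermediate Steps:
$Y = - \frac{1}{3} \approx -0.33333$
$u{\left(L,b \right)} = - \frac{1}{3}$
$h{\left(O \right)} = - \frac{1}{3}$
$\left(9 + h{\left(1 \right)}\right)^{2} = \left(9 - \frac{1}{3}\right)^{2} = \left(\frac{26}{3}\right)^{2} = \frac{676}{9}$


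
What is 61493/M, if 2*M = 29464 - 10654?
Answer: 61493/9405 ≈ 6.5383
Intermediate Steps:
M = 9405 (M = (29464 - 10654)/2 = (1/2)*18810 = 9405)
61493/M = 61493/9405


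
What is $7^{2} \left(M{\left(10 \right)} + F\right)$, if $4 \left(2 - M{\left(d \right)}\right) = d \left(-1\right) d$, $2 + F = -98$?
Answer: $-3577$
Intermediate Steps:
$F = -100$ ($F = -2 - 98 = -100$)
$M{\left(d \right)} = 2 + \frac{d^{2}}{4}$ ($M{\left(d \right)} = 2 - \frac{d \left(-1\right) d}{4} = 2 - \frac{- d d}{4} = 2 - \frac{\left(-1\right) d^{2}}{4} = 2 + \frac{d^{2}}{4}$)
$7^{2} \left(M{\left(10 \right)} + F\right) = 7^{2} \left(\left(2 + \frac{10^{2}}{4}\right) - 100\right) = 49 \left(\left(2 + \frac{1}{4} \cdot 100\right) - 100\right) = 49 \left(\left(2 + 25\right) - 100\right) = 49 \left(27 - 100\right) = 49 \left(-73\right) = -3577$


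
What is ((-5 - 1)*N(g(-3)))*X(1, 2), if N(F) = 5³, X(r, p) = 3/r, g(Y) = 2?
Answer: -2250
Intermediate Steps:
N(F) = 125
((-5 - 1)*N(g(-3)))*X(1, 2) = ((-5 - 1)*125)*(3/1) = (-6*125)*(3*1) = -750*3 = -2250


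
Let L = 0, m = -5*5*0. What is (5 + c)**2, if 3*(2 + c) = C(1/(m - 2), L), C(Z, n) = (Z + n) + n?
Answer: 289/36 ≈ 8.0278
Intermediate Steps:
m = 0 (m = -25*0 = 0)
C(Z, n) = Z + 2*n
c = -13/6 (c = -2 + (1/(0 - 2) + 2*0)/3 = -2 + (1/(-2) + 0)/3 = -2 + (-1/2 + 0)/3 = -2 + (1/3)*(-1/2) = -2 - 1/6 = -13/6 ≈ -2.1667)
(5 + c)**2 = (5 - 13/6)**2 = (17/6)**2 = 289/36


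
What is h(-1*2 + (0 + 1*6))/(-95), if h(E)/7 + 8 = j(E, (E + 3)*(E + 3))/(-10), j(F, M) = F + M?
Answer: 49/50 ≈ 0.98000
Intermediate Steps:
h(E) = -56 - 7*E/10 - 7*(3 + E)²/10 (h(E) = -56 + 7*((E + (E + 3)*(E + 3))/(-10)) = -56 + 7*((E + (3 + E)*(3 + E))*(-⅒)) = -56 + 7*((E + (3 + E)²)*(-⅒)) = -56 + 7*(-E/10 - (3 + E)²/10) = -56 + (-7*E/10 - 7*(3 + E)²/10) = -56 - 7*E/10 - 7*(3 + E)²/10)
h(-1*2 + (0 + 1*6))/(-95) = (-623/10 - 49*(-1*2 + (0 + 1*6))/10 - 7*(-1*2 + (0 + 1*6))²/10)/(-95) = -(-623/10 - 49*(-2 + (0 + 6))/10 - 7*(-2 + (0 + 6))²/10)/95 = -(-623/10 - 49*(-2 + 6)/10 - 7*(-2 + 6)²/10)/95 = -(-623/10 - 49/10*4 - 7/10*4²)/95 = -(-623/10 - 98/5 - 7/10*16)/95 = -(-623/10 - 98/5 - 56/5)/95 = -1/95*(-931/10) = 49/50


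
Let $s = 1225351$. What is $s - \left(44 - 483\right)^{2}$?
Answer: $1032630$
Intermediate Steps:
$s - \left(44 - 483\right)^{2} = 1225351 - \left(44 - 483\right)^{2} = 1225351 - \left(-439\right)^{2} = 1225351 - 192721 = 1032630$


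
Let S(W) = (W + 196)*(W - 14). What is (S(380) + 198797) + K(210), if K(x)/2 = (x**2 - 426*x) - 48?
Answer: 318797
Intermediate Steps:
S(W) = (-14 + W)*(196 + W) (S(W) = (196 + W)*(-14 + W) = (-14 + W)*(196 + W))
K(x) = -96 - 852*x + 2*x**2 (K(x) = 2*((x**2 - 426*x) - 48) = 2*(-48 + x**2 - 426*x) = -96 - 852*x + 2*x**2)
(S(380) + 198797) + K(210) = ((-2744 + 380**2 + 182*380) + 198797) + (-96 - 852*210 + 2*210**2) = ((-2744 + 144400 + 69160) + 198797) + (-96 - 178920 + 2*44100) = (210816 + 198797) + (-96 - 178920 + 88200) = 409613 - 90816 = 318797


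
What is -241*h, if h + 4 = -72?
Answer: 18316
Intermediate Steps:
h = -76 (h = -4 - 72 = -76)
-241*h = -241*(-76) = 18316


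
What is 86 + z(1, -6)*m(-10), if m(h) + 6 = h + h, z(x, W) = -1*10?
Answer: 346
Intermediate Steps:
z(x, W) = -10
m(h) = -6 + 2*h (m(h) = -6 + (h + h) = -6 + 2*h)
86 + z(1, -6)*m(-10) = 86 - 10*(-6 + 2*(-10)) = 86 - 10*(-6 - 20) = 86 - 10*(-26) = 86 + 260 = 346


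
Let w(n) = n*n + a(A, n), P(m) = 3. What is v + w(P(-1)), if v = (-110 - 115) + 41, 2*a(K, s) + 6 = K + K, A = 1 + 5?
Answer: -172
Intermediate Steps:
A = 6
a(K, s) = -3 + K (a(K, s) = -3 + (K + K)/2 = -3 + (2*K)/2 = -3 + K)
v = -184 (v = -225 + 41 = -184)
w(n) = 3 + n² (w(n) = n*n + (-3 + 6) = n² + 3 = 3 + n²)
v + w(P(-1)) = -184 + (3 + 3²) = -184 + (3 + 9) = -184 + 12 = -172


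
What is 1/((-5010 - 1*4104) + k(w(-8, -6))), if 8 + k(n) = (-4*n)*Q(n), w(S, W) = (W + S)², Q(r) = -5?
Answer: -1/5202 ≈ -0.00019223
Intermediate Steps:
w(S, W) = (S + W)²
k(n) = -8 + 20*n (k(n) = -8 - 4*n*(-5) = -8 + 20*n)
1/((-5010 - 1*4104) + k(w(-8, -6))) = 1/((-5010 - 1*4104) + (-8 + 20*(-8 - 6)²)) = 1/((-5010 - 4104) + (-8 + 20*(-14)²)) = 1/(-9114 + (-8 + 20*196)) = 1/(-9114 + (-8 + 3920)) = 1/(-9114 + 3912) = 1/(-5202) = -1/5202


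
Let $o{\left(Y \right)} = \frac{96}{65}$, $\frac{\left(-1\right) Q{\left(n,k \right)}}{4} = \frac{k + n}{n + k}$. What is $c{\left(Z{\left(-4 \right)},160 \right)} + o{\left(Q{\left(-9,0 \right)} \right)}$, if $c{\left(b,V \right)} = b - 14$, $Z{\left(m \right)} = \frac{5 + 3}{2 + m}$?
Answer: $- \frac{1074}{65} \approx -16.523$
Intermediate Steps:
$Q{\left(n,k \right)} = -4$ ($Q{\left(n,k \right)} = - 4 \frac{k + n}{n + k} = - 4 \frac{k + n}{k + n} = \left(-4\right) 1 = -4$)
$o{\left(Y \right)} = \frac{96}{65}$ ($o{\left(Y \right)} = 96 \cdot \frac{1}{65} = \frac{96}{65}$)
$Z{\left(m \right)} = \frac{8}{2 + m}$
$c{\left(b,V \right)} = -14 + b$ ($c{\left(b,V \right)} = b - 14 = -14 + b$)
$c{\left(Z{\left(-4 \right)},160 \right)} + o{\left(Q{\left(-9,0 \right)} \right)} = \left(-14 + \frac{8}{2 - 4}\right) + \frac{96}{65} = \left(-14 + \frac{8}{-2}\right) + \frac{96}{65} = \left(-14 + 8 \left(- \frac{1}{2}\right)\right) + \frac{96}{65} = \left(-14 - 4\right) + \frac{96}{65} = -18 + \frac{96}{65} = - \frac{1074}{65}$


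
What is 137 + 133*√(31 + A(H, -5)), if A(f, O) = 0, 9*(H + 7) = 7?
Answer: 137 + 133*√31 ≈ 877.51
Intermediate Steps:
H = -56/9 (H = -7 + (⅑)*7 = -7 + 7/9 = -56/9 ≈ -6.2222)
137 + 133*√(31 + A(H, -5)) = 137 + 133*√(31 + 0) = 137 + 133*√31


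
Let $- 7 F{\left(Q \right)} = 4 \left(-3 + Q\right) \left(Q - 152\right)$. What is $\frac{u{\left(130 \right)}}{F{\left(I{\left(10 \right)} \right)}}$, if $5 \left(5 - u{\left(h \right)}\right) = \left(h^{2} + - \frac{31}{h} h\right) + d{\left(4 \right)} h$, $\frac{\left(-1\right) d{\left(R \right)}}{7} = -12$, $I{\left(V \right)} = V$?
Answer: $- \frac{6941}{710} \approx -9.7761$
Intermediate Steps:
$d{\left(R \right)} = 84$ ($d{\left(R \right)} = \left(-7\right) \left(-12\right) = 84$)
$u{\left(h \right)} = \frac{56}{5} - \frac{84 h}{5} - \frac{h^{2}}{5}$ ($u{\left(h \right)} = 5 - \frac{\left(h^{2} + - \frac{31}{h} h\right) + 84 h}{5} = 5 - \frac{\left(h^{2} - 31\right) + 84 h}{5} = 5 - \frac{\left(-31 + h^{2}\right) + 84 h}{5} = 5 - \frac{-31 + h^{2} + 84 h}{5} = 5 - \left(- \frac{31}{5} + \frac{h^{2}}{5} + \frac{84 h}{5}\right) = \frac{56}{5} - \frac{84 h}{5} - \frac{h^{2}}{5}$)
$F{\left(Q \right)} = - \frac{\left(-152 + Q\right) \left(-12 + 4 Q\right)}{7}$ ($F{\left(Q \right)} = - \frac{4 \left(-3 + Q\right) \left(Q - 152\right)}{7} = - \frac{\left(-12 + 4 Q\right) \left(-152 + Q\right)}{7} = - \frac{\left(-152 + Q\right) \left(-12 + 4 Q\right)}{7}$)
$\frac{u{\left(130 \right)}}{F{\left(I{\left(10 \right)} \right)}} = \frac{\frac{56}{5} - 2184 - \frac{130^{2}}{5}}{- \frac{1824}{7} - \frac{4 \cdot 10^{2}}{7} + \frac{620}{7} \cdot 10} = \frac{\frac{56}{5} - 2184 - 3380}{- \frac{1824}{7} - \frac{400}{7} + \frac{6200}{7}} = - \frac{27764}{5 \cdot 568} = \left(- \frac{27764}{5}\right) \frac{1}{568} = - \frac{6941}{710}$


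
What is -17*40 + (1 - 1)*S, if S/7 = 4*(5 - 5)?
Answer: -680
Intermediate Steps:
S = 0 (S = 7*(4*(5 - 5)) = 7*(4*0) = 7*0 = 0)
-17*40 + (1 - 1)*S = -17*40 + (1 - 1)*0 = -680 + 0*0 = -680 + 0 = -680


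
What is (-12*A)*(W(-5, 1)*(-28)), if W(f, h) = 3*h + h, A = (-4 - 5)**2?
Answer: 108864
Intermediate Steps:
A = 81 (A = (-9)**2 = 81)
W(f, h) = 4*h
(-12*A)*(W(-5, 1)*(-28)) = (-12*81)*((4*1)*(-28)) = -3888*(-28) = -972*(-112) = 108864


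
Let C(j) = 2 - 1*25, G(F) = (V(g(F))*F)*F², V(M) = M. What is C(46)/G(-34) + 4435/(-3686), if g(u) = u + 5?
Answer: -2527584369/2100680888 ≈ -1.2032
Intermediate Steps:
g(u) = 5 + u
G(F) = F³*(5 + F) (G(F) = ((5 + F)*F)*F² = (F*(5 + F))*F² = F³*(5 + F))
C(j) = -23 (C(j) = 2 - 25 = -23)
C(46)/G(-34) + 4435/(-3686) = -23*(-1/(39304*(5 - 34))) + 4435/(-3686) = -23/((-39304*(-29))) + 4435*(-1/3686) = -23/1139816 - 4435/3686 = -2527584369/2100680888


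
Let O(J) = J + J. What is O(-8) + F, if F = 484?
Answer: 468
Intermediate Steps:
O(J) = 2*J
O(-8) + F = 2*(-8) + 484 = -16 + 484 = 468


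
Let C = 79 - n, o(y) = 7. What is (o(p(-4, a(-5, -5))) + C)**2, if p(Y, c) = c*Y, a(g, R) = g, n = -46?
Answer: 17424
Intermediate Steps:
p(Y, c) = Y*c
C = 125 (C = 79 - 1*(-46) = 79 + 46 = 125)
(o(p(-4, a(-5, -5))) + C)**2 = (7 + 125)**2 = 132**2 = 17424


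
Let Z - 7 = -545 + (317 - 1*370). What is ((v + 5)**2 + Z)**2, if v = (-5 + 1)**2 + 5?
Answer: 7225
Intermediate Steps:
v = 21 (v = (-4)**2 + 5 = 16 + 5 = 21)
Z = -591 (Z = 7 + (-545 + (317 - 1*370)) = 7 + (-545 + (317 - 370)) = 7 + (-545 - 53) = 7 - 598 = -591)
((v + 5)**2 + Z)**2 = ((21 + 5)**2 - 591)**2 = (26**2 - 591)**2 = (676 - 591)**2 = 85**2 = 7225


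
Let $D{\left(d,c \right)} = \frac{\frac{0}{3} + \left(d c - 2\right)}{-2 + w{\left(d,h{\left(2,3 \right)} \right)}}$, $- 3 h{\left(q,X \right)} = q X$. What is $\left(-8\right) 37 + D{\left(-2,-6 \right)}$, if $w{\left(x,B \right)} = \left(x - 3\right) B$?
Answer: $- \frac{1179}{4} \approx -294.75$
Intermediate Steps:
$h{\left(q,X \right)} = - \frac{X q}{3}$ ($h{\left(q,X \right)} = - \frac{q X}{3} = - \frac{X q}{3}$)
$w{\left(x,B \right)} = B \left(-3 + x\right)$ ($w{\left(x,B \right)} = \left(-3 + x\right) B = B \left(-3 + x\right)$)
$D{\left(d,c \right)} = \frac{-2 + c d}{4 - 2 d}$ ($D{\left(d,c \right)} = \frac{\frac{0}{3} + \left(d c - 2\right)}{-2 + \left(- \frac{1}{3}\right) 3 \cdot 2 \left(-3 + d\right)} = \frac{0 \cdot \frac{1}{3} + \left(c d - 2\right)}{-2 - 2 \left(-3 + d\right)} = \frac{0 + \left(-2 + c d\right)}{-2 - \left(-6 + 2 d\right)} = \frac{-2 + c d}{4 - 2 d}$)
$\left(-8\right) 37 + D{\left(-2,-6 \right)} = \left(-8\right) 37 + \frac{2 - \left(-6\right) \left(-2\right)}{2 \left(-2 - 2\right)} = -296 + \frac{2 - 12}{2 \left(-4\right)} = -296 + \frac{1}{2} \left(- \frac{1}{4}\right) \left(-10\right) = -296 + \frac{5}{4} = - \frac{1179}{4}$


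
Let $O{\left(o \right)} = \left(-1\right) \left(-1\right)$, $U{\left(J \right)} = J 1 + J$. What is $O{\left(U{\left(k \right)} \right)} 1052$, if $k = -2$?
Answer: $1052$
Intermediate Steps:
$U{\left(J \right)} = 2 J$ ($U{\left(J \right)} = J + J = 2 J$)
$O{\left(o \right)} = 1$
$O{\left(U{\left(k \right)} \right)} 1052 = 1 \cdot 1052 = 1052$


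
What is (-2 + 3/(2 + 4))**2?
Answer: 9/4 ≈ 2.2500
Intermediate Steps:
(-2 + 3/(2 + 4))**2 = (-2 + 3/6)**2 = (-2 + 3*(1/6))**2 = (-2 + 1/2)**2 = (-3/2)**2 = 9/4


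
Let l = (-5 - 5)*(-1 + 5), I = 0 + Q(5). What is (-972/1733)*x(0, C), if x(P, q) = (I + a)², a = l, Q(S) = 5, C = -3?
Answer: -1190700/1733 ≈ -687.07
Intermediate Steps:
I = 5 (I = 0 + 5 = 5)
l = -40 (l = -10*4 = -40)
a = -40
x(P, q) = 1225 (x(P, q) = (5 - 40)² = (-35)² = 1225)
(-972/1733)*x(0, C) = -972/1733*1225 = -1190700/1733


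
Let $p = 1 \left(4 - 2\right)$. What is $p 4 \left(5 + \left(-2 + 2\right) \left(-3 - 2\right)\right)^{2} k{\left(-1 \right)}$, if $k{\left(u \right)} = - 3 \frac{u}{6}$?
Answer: $100$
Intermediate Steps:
$p = 2$ ($p = 1 \cdot 2 = 2$)
$k{\left(u \right)} = - \frac{u}{2}$ ($k{\left(u \right)} = - 3 u \frac{1}{6} = - 3 \frac{u}{6} = - \frac{u}{2}$)
$p 4 \left(5 + \left(-2 + 2\right) \left(-3 - 2\right)\right)^{2} k{\left(-1 \right)} = 2 \cdot 4 \left(5 + \left(-2 + 2\right) \left(-3 - 2\right)\right)^{2} \left(\left(- \frac{1}{2}\right) \left(-1\right)\right) = 8 \left(5 + 0 \left(-5\right)\right)^{2} \cdot \frac{1}{2} = 8 \left(5 + 0\right)^{2} \cdot \frac{1}{2} = 8 \cdot 5^{2} \cdot \frac{1}{2} = 8 \cdot 25 \cdot \frac{1}{2} = 200 \cdot \frac{1}{2} = 100$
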